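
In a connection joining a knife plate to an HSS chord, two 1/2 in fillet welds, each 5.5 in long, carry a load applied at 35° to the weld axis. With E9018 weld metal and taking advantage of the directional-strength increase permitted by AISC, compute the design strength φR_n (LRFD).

E90XX → F_EXX = 90 ksi.
t_e = 0.707 × 0.5 = 0.3535 in; A_we = 0.3535 × 11 = 3.888 in².
Directional factor: 1.0 + 0.5 sin^1.5(35°) = 1.217.
F_nw = 0.6 × 90 × 1.217 = 65.73 ksi.
φR_n = 0.75 × 65.73 × 3.888 = 191.7 kips.

φR_n ≈ 192 kips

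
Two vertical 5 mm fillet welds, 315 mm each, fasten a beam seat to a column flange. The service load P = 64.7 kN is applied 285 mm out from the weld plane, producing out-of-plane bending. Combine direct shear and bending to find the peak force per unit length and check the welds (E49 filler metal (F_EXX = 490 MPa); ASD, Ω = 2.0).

f_max ≈ 567 N/mm; NOT adequate

L_w = 2 × 315 = 630 mm; section modulus (unit throat) S = 2 × L²/6 = 33080 mm².
Direct shear f_v = P/L_w = 64.7×10³/630 = 102.7 N/mm.
Moment M = P × e = 64.7×10³ × 285 = 18440000 N·mm; bending f_b = M/S = 557.5 N/mm.
f_max = √(f_v² + f_b²) = √(102.7² + 557.5²) = 566.9 N/mm.
r_n/Ω = (1/2.0) × 0.6 × 490 × (0.707 × 5) = 519.6 N/mm → NOT adequate.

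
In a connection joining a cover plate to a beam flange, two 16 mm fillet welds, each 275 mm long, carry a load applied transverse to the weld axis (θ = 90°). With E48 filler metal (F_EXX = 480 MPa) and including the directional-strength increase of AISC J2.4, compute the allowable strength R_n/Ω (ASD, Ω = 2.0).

t_e = 0.707 × 16 = 11.31 mm; A_we = 11.31 × 550 = 6222 mm².
Directional factor: 1.0 + 0.5 sin^1.5(90°) = 1.5.
F_nw = 0.6 × 480 × 1.5 = 432 MPa.
R_n/Ω = (432 × 6222) / 2.0 × 10⁻³ = 1344 kN.

R_n/Ω ≈ 1340 kN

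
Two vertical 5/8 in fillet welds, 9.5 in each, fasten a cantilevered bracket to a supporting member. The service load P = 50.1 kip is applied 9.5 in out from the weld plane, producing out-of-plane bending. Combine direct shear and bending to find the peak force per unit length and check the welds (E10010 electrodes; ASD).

E100XX → F_EXX = 100 ksi.
L_w = 2 × 9.5 = 19 in; section modulus (unit throat) S = 2 × L²/6 = 30.08 in².
Direct shear f_v = P/L_w = 50.1/19 = 2.637 kip/in.
Moment M = P × e = 50.1 × 9.5 = 475.95 kip·in; bending f_b = M/S = 15.82 kip/in.
f_max = √(f_v² + f_b²) = √(2.637² + 15.82²) = 16.04 kip/in.
r_n/Ω = (1/2.0) × 0.6 × 100 × (0.707 × 0.625) = 13.26 kip/in → NOT adequate.

f_max ≈ 16 kip/in; NOT adequate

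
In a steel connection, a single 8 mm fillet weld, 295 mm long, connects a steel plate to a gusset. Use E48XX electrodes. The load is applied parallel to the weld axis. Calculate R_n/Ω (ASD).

E48XX → F_EXX = 480 MPa.
Effective throat t_e = 0.707 × 8 = 5.656 mm.
Total length L = 295 mm; A_we = 5.656 × 295 = 1669 mm².
F_nw = 0.6 F_EXX = 0.6 × 480 = 288 MPa.
R_n = 288 × 1669 × 10⁻³ = 480.5 kN; R_n/Ω = 480.5/2.0 = 240.3 kN.

R_n/Ω ≈ 240 kN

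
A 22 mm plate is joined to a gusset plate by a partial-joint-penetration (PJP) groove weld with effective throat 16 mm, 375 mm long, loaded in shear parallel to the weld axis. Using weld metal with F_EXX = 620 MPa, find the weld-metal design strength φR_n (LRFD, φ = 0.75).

φR_n ≈ 1670 kN

Effective throat (given) t_e = 16 mm.
A_we = 16 × 375 = 6000 mm².
F_nw = 0.6 F_EXX = 372 MPa.
φR_n = 0.75 × 372 × 6000 × 10⁻³ = 1674 kN.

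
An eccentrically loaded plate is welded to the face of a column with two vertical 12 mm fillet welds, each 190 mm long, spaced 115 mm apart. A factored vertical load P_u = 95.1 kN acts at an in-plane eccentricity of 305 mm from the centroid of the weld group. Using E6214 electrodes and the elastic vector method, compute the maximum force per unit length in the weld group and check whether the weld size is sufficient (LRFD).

f_max ≈ 1490 N/mm; adequate

E62XX → F_EXX = 620 MPa.
Total weld length L_w = 380 mm. Treat welds as unit-width lines.
Polar moment about centroid: J = 2[d³/12 + d(b/2)²] = 2[190³/12 + 190×57.5²] = 2400000 mm³.
Direct shear f_v = P/L_w = 95.1×10³ / 380 = 250.3 N/mm (vertical).
Torsion M = P·e = 95.1×10³ × 305 = 29006000 N·mm.
Critical point at (x, y) = (57.5, 95) from centroid. f_tx = M·y/J = 1148 N/mm; f_ty = M·x/J = 695.1 N/mm.
Resultant f_max = √[f_tx² + (f_v + f_ty)²] = √[1148² + (250.3 + 695.1)²] = 1487 N/mm.
Capacity per unit length: φr_n = 0.75 × 0.6 × 620 × (0.707 × 12) = 2367 N/mm.
1487 ≤ 2367 → adequate.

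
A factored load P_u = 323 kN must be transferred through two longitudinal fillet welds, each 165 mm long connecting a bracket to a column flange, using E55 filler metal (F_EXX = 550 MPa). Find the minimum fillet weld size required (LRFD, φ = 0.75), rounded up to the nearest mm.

Total weld length L = 330 mm.
Required throat t_e = P_u / (φ × 0.6 F_EXX × L) = 323 / (0.75 × 0.6 × 550 × 330 × 10⁻³) = 3.955 mm.
Required leg w = t_e / 0.707 = 5.594 mm → use 6 mm.

w = 6 mm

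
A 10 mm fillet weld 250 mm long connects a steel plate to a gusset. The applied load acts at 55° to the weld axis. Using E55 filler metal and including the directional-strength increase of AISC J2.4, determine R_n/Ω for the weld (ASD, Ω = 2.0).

E55XX → F_EXX = 550 MPa.
t_e = 0.707 × 10 = 7.07 mm; A_we = 7.07 × 250 = 1767 mm².
Directional factor: 1.0 + 0.5 sin^1.5(55°) = 1.371.
F_nw = 0.6 × 550 × 1.371 = 452.3 MPa.
R_n/Ω = (452.3 × 1767) / 2.0 × 10⁻³ = 399.7 kN.

R_n/Ω ≈ 400 kN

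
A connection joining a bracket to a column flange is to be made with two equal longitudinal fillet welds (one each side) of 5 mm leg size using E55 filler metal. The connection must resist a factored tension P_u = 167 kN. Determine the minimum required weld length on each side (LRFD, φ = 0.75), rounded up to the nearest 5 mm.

E55XX → F_EXX = 550 MPa.
Throat t_e = 0.707 × 5 = 3.535 mm.
φr_n = 0.75 × 0.6 × 550 × 3.535 × 10⁻³ = 0.8749 kN/mm.
L_req = P_u / φr_n = 167 / 0.8749 = 190.9 mm total.
Per side: 190.9 / 2 = 95.44 mm.
Round up → use L = 100 mm on each side.

L = 100 mm on each side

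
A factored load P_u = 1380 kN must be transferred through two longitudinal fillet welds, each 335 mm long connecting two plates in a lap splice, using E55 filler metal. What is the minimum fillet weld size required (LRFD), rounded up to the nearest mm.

w = 12 mm

E55XX → F_EXX = 550 MPa.
Total weld length L = 670 mm.
Required throat t_e = P_u / (φ × 0.6 F_EXX × L) = 1380 / (0.75 × 0.6 × 550 × 670 × 10⁻³) = 8.322 mm.
Required leg w = t_e / 0.707 = 11.77 mm → use 12 mm.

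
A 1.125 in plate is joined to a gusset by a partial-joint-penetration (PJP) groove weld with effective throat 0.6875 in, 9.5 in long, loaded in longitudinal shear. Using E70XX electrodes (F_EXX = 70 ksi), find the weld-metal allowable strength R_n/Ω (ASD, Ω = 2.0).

R_n/Ω ≈ 137 kips

Effective throat (given) t_e = 0.6875 in.
A_we = 0.6875 × 9.5 = 6.531 in².
F_nw = 0.6 F_EXX = 42 ksi.
R_n/Ω = (42 × 6.531) / 2.0 = 137.2 kips.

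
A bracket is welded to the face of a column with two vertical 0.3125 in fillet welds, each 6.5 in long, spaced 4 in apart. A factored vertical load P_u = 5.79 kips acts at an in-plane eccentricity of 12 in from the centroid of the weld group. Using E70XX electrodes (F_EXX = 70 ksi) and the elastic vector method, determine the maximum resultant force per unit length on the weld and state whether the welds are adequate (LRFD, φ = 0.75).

Total weld length L_w = 13 in. Treat welds as unit-width lines.
Polar moment about centroid: J = 2[d³/12 + d(b/2)²] = 2[6.5³/12 + 6.5×2²] = 97.77 in³.
Direct shear f_v = P/L_w = 5.79 / 13 = 0.4454 kip/in (vertical).
Torsion M = P·e = 5.79 × 12 = 69.48 kip·in.
Critical point at (x, y) = (2, 3.25) from centroid. f_tx = M·y/J = 2.31 kip/in; f_ty = M·x/J = 1.421 kip/in.
Resultant f_max = √[f_tx² + (f_v + f_ty)²] = √[2.31² + (0.4454 + 1.421)²] = 2.97 kip/in.
Capacity per unit length: φr_n = 0.75 × 0.6 × 70 × (0.707 × 0.3125) = 6.96 kip/in.
2.97 ≤ 6.96 → adequate.

f_max ≈ 2.97 kip/in; adequate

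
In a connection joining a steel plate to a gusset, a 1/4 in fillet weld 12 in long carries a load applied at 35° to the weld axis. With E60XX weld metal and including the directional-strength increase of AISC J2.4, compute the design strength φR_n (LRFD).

φR_n ≈ 69.7 kips

E60XX → F_EXX = 60 ksi.
t_e = 0.707 × 0.25 = 0.1767 in; A_we = 0.1767 × 12 = 2.121 in².
Directional factor: 1.0 + 0.5 sin^1.5(35°) = 1.217.
F_nw = 0.6 × 60 × 1.217 = 43.82 ksi.
φR_n = 0.75 × 43.82 × 2.121 = 69.71 kips.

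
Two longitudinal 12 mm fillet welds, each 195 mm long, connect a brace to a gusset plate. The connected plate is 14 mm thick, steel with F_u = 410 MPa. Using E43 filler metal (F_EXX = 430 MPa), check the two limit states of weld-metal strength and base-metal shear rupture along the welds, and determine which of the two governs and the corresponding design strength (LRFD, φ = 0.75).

φR_n ≈ 640 kN (weld metal governs)

t_e = 0.707 × 12 = 8.484 mm; L = 390 mm.
Weld metal: φR_n = 0.75 × 0.6 × 430 × 8.484 × 390 × 10⁻³ = 640.2 kN.
Base metal (shear rupture): φR_n = 0.75 × 0.6 × 410 × 14 × 390 × 10⁻³ = 1007 kN.
Governing: weld metal.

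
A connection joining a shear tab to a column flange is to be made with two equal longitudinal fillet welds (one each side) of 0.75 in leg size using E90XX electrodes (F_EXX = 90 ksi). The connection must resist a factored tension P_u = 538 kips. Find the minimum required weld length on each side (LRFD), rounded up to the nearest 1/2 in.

Throat t_e = 0.707 × 0.75 = 0.5302 in.
φr_n = 0.75 × 0.6 × 90 × 0.5302 = 21.48 kips/in.
L_req = P_u / φr_n = 538 / 21.48 = 25.05 in total.
Per side: 25.05 / 2 = 12.53 in.
Round up → use L = 13 in on each side.

L = 13 in on each side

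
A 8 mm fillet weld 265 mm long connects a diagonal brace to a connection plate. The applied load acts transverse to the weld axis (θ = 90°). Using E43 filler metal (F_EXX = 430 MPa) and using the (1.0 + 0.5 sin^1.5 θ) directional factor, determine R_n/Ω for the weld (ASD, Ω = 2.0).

t_e = 0.707 × 8 = 5.656 mm; A_we = 5.656 × 265 = 1499 mm².
Directional factor: 1.0 + 0.5 sin^1.5(90°) = 1.5.
F_nw = 0.6 × 430 × 1.5 = 387 MPa.
R_n/Ω = (387 × 1499) / 2.0 × 10⁻³ = 290 kN.

R_n/Ω ≈ 290 kN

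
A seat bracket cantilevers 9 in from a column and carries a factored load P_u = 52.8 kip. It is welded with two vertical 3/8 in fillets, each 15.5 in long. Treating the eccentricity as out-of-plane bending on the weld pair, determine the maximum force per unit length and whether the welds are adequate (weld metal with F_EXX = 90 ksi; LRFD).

f_max ≈ 6.17 kip/in; adequate

L_w = 2 × 15.5 = 31 in; section modulus (unit throat) S = 2 × L²/6 = 80.08 in².
Direct shear f_v = P/L_w = 52.8/31 = 1.703 kip/in.
Moment M = P × e = 52.8 × 9 = 475.2 kip·in; bending f_b = M/S = 5.934 kip/in.
f_max = √(f_v² + f_b²) = √(1.703² + 5.934²) = 6.173 kip/in.
φr_n = 0.75 × 0.6 × 90 × (0.707 × 0.375) = 10.74 kip/in → adequate.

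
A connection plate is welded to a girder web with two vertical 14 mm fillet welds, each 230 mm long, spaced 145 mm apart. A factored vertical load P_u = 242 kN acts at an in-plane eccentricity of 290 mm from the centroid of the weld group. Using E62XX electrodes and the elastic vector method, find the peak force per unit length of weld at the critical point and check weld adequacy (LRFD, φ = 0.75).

E62XX → F_EXX = 620 MPa.
Total weld length L_w = 460 mm. Treat welds as unit-width lines.
Polar moment about centroid: J = 2[d³/12 + d(b/2)²] = 2[230³/12 + 230×72.5²] = 4446000 mm³.
Direct shear f_v = P/L_w = 242×10³ / 460 = 526.1 N/mm (vertical).
Torsion M = P·e = 242×10³ × 290 = 70180000 N·mm.
Critical point at (x, y) = (72.5, 115) from centroid. f_tx = M·y/J = 1815 N/mm; f_ty = M·x/J = 1144 N/mm.
Resultant f_max = √[f_tx² + (f_v + f_ty)²] = √[1815² + (526.1 + 1144)²] = 2467 N/mm.
Capacity per unit length: φr_n = 0.75 × 0.6 × 620 × (0.707 × 14) = 2762 N/mm.
2467 ≤ 2762 → adequate.

f_max ≈ 2470 N/mm; adequate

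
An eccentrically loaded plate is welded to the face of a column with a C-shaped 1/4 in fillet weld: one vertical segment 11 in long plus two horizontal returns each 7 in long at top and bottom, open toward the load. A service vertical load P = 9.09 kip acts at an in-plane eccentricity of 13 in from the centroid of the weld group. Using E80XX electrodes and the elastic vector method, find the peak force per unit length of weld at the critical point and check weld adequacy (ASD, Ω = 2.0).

f_max ≈ 1.59 kip/in; adequate

E80XX → F_EXX = 80 ksi.
Total weld length L_w = 25 in. Treat welds as unit-width lines.
Centroid: x̄ = 2×7×3.5 / 25 = 1.96 in from the vertical weld.
Polar moment about centroid: J = I_x + I_y = [11³/12 + 2×7×5.5²] + [11×1.96² + 2(7³/12 + 7×1.54²)] = 667 in³.
Direct shear f_v = P/L_w = 9.09 / 25 = 0.3636 kip/in (vertical).
Torsion M = P·e = 9.09 × 13 = 118.17 kip·in.
Critical point at (x, y) = (5.04, 5.5) from centroid. f_tx = M·y/J = 0.9744 kip/in; f_ty = M·x/J = 0.8929 kip/in.
Resultant f_max = √[f_tx² + (f_v + f_ty)²] = √[0.9744² + (0.3636 + 0.8929)²] = 1.59 kip/in.
Capacity per unit length: r_n/Ω = (1/2.0) × 0.6 × 80 × (0.707 × 0.25) = 4.242 kip/in.
1.59 ≤ 4.242 → adequate.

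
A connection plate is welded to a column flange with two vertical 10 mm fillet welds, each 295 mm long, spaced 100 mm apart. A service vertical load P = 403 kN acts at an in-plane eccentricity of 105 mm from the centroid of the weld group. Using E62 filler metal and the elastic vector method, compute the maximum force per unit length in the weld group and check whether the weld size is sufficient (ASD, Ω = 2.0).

E62XX → F_EXX = 620 MPa.
Total weld length L_w = 590 mm. Treat welds as unit-width lines.
Polar moment about centroid: J = 2[d³/12 + d(b/2)²] = 2[295³/12 + 295×50²] = 5754000 mm³.
Direct shear f_v = P/L_w = 403×10³ / 590 = 683.1 N/mm (vertical).
Torsion M = P·e = 403×10³ × 105 = 42315000 N·mm.
Critical point at (x, y) = (50, 147.5) from centroid. f_tx = M·y/J = 1085 N/mm; f_ty = M·x/J = 367.7 N/mm.
Resultant f_max = √[f_tx² + (f_v + f_ty)²] = √[1085² + (683.1 + 367.7)²] = 1510 N/mm.
Capacity per unit length: r_n/Ω = (1/2.0) × 0.6 × 620 × (0.707 × 10) = 1315 N/mm.
1510 > 1315 → NOT adequate.

f_max ≈ 1510 N/mm; NOT adequate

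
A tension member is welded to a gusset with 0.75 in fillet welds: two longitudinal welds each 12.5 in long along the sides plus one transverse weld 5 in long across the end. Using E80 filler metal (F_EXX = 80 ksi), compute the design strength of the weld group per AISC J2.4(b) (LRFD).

φR_n ≈ 573 kip

t_e = 0.707 × 0.75 = 0.5302 in.
R_nwl = 0.6 × 80 × 0.5302 × 25 = 636.3 kip (longitudinal, 2 welds).
R_nwt = 0.6 × 80 × 0.5302 × 5 = 127.3 kip (transverse, base value).
(i) R_nwl + R_nwt = 763.6 kip; (ii) 0.85 R_nwl + 1.5 R_nwt = 731.7 kip.
R_n = max = 763.6 kip [governs: (i)]; φR_n = 572.7 kip.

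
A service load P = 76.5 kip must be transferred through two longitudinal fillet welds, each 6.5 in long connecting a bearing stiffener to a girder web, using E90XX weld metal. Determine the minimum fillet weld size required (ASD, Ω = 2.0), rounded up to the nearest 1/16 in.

w = 5/16 in

E90XX → F_EXX = 90 ksi.
Total weld length L = 13 in.
Required throat t_e = P × Ω / (0.6 F_EXX × L) = 76.5 × 2.0 / (0.6 × 90 × 13) = 0.2179 in.
Required leg w = t_e / 0.707 = 0.3083 in → use 5/16 in.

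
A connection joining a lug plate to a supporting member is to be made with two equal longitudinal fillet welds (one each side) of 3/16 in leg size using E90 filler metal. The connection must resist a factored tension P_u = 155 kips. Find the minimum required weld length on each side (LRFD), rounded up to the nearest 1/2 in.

E90XX → F_EXX = 90 ksi.
Throat t_e = 0.707 × 0.1875 = 0.1326 in.
φr_n = 0.75 × 0.6 × 90 × 0.1326 = 5.369 kips/in.
L_req = P_u / φr_n = 155 / 5.369 = 28.87 in total.
Per side: 28.87 / 2 = 14.44 in.
Round up → use L = 14.5 in on each side.

L = 14.5 in on each side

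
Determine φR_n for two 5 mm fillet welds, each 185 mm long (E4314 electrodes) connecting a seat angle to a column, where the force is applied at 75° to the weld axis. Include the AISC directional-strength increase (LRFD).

E43XX → F_EXX = 430 MPa.
t_e = 0.707 × 5 = 3.535 mm; A_we = 3.535 × 370 = 1308 mm².
Directional factor: 1.0 + 0.5 sin^1.5(75°) = 1.475.
F_nw = 0.6 × 430 × 1.475 = 380.5 MPa.
φR_n = 0.75 × 380.5 × 1308 × 10⁻³ = 373.2 kN.

φR_n ≈ 373 kN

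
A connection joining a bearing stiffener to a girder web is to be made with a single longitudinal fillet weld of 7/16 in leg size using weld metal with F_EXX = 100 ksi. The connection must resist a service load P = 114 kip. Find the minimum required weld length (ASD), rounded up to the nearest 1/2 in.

L = 12.5 in

Throat t_e = 0.707 × 0.4375 = 0.3093 in.
r_n/Ω = (0.6 × 100 × 0.3093) / 2.0 = 9.279 kip/in.
L_req = P / (r_n/Ω) = 114 / 9.279 = 12.29 in total.
Round up → use L = 12.5 in.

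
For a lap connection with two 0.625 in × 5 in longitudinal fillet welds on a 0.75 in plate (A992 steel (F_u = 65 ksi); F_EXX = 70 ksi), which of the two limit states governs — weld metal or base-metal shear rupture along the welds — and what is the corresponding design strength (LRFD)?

φR_n ≈ 139 kips (weld metal governs)

t_e = 0.707 × 0.625 = 0.4419 in; L = 10 in.
Weld metal: φR_n = 0.75 × 0.6 × 70 × 0.4419 × 10 = 139.2 kips.
Base metal (shear rupture): φR_n = 0.75 × 0.6 × 65 × 0.75 × 10 = 219.4 kips.
Governing: weld metal.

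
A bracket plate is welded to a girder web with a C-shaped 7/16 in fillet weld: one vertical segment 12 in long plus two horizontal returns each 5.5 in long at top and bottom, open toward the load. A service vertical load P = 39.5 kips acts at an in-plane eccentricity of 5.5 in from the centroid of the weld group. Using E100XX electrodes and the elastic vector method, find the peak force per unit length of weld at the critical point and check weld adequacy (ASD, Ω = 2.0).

f_max ≈ 3.85 kip/in; adequate

E100XX → F_EXX = 100 ksi.
Total weld length L_w = 23 in. Treat welds as unit-width lines.
Centroid: x̄ = 2×5.5×2.75 / 23 = 1.315 in from the vertical weld.
Polar moment about centroid: J = I_x + I_y = [12³/12 + 2×5.5×6²] + [12×1.315² + 2(5.5³/12 + 5.5×1.435²)] = 611.1 in³.
Direct shear f_v = P/L_w = 39.5 / 23 = 1.717 kip/in (vertical).
Torsion M = P·e = 39.5 × 5.5 = 217.25 kip·in.
Critical point at (x, y) = (4.185, 6) from centroid. f_tx = M·y/J = 2.133 kip/in; f_ty = M·x/J = 1.488 kip/in.
Resultant f_max = √[f_tx² + (f_v + f_ty)²] = √[2.133² + (1.717 + 1.488)²] = 3.85 kip/in.
Capacity per unit length: r_n/Ω = (1/2.0) × 0.6 × 100 × (0.707 × 0.4375) = 9.279 kip/in.
3.85 ≤ 9.279 → adequate.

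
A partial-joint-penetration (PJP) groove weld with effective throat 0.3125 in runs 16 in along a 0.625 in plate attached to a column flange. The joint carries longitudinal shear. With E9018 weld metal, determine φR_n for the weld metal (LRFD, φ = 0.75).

φR_n ≈ 202 kip

E90XX → F_EXX = 90 ksi.
Effective throat (given) t_e = 0.3125 in.
A_we = 0.3125 × 16 = 5 in².
F_nw = 0.6 F_EXX = 54 ksi.
φR_n = 0.75 × 54 × 5 = 202.5 kip.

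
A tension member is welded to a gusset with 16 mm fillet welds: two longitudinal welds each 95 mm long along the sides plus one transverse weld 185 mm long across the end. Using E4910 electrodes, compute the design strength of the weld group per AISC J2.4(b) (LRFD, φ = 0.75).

φR_n ≈ 1090 kN

E49XX → F_EXX = 490 MPa.
t_e = 0.707 × 16 = 11.31 mm.
R_nwl = 0.6 × 490 × 11.31 × 190 × 10⁻³ = 631.9 kN (longitudinal, 2 welds).
R_nwt = 0.6 × 490 × 11.31 × 185 × 10⁻³ = 615.3 kN (transverse, base value).
(i) R_nwl + R_nwt = 1247 kN; (ii) 0.85 R_nwl + 1.5 R_nwt = 1460 kN.
R_n = max = 1460 kN [governs: (ii)]; φR_n = 1095 kN.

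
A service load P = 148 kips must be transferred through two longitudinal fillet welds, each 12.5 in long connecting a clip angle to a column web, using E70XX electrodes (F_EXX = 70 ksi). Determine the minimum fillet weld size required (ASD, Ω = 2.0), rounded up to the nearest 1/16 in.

Total weld length L = 25 in.
Required throat t_e = P × Ω / (0.6 F_EXX × L) = 148 × 2.0 / (0.6 × 70 × 25) = 0.2819 in.
Required leg w = t_e / 0.707 = 0.3987 in → use 7/16 in.

w = 7/16 in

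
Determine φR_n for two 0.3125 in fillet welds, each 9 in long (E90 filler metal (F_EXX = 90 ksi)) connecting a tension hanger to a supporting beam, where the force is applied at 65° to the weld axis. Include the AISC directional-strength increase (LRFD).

t_e = 0.707 × 0.3125 = 0.2209 in; A_we = 0.2209 × 18 = 3.977 in².
Directional factor: 1.0 + 0.5 sin^1.5(65°) = 1.431.
F_nw = 0.6 × 90 × 1.431 = 77.3 ksi.
φR_n = 0.75 × 77.3 × 3.977 = 230.5 kips.

φR_n ≈ 231 kips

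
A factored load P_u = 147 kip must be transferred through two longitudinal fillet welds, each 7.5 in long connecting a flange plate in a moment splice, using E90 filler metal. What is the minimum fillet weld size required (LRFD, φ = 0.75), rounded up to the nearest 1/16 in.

E90XX → F_EXX = 90 ksi.
Total weld length L = 15 in.
Required throat t_e = P_u / (φ × 0.6 F_EXX × L) = 147 / (0.75 × 0.6 × 90 × 15) = 0.242 in.
Required leg w = t_e / 0.707 = 0.3423 in → use 3/8 in.

w = 3/8 in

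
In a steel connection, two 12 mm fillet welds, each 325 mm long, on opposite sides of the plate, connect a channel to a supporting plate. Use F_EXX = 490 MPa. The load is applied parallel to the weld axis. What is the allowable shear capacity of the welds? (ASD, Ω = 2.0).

Effective throat t_e = 0.707 × 12 = 8.484 mm.
Total length L = 650 mm; A_we = 8.484 × 650 = 5515 mm².
F_nw = 0.6 F_EXX = 0.6 × 490 = 294 MPa.
R_n = 294 × 5515 × 10⁻³ = 1621 kN; R_n/Ω = 1621/2.0 = 810.6 kN.

R_n/Ω ≈ 811 kN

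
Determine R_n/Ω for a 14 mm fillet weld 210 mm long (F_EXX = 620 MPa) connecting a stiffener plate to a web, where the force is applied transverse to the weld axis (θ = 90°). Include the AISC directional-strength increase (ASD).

t_e = 0.707 × 14 = 9.898 mm; A_we = 9.898 × 210 = 2079 mm².
Directional factor: 1.0 + 0.5 sin^1.5(90°) = 1.5.
F_nw = 0.6 × 620 × 1.5 = 558 MPa.
R_n/Ω = (558 × 2079) / 2.0 × 10⁻³ = 579.9 kN.

R_n/Ω ≈ 580 kN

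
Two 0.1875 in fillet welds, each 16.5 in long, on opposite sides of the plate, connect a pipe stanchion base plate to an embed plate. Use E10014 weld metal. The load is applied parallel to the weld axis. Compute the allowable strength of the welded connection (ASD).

E100XX → F_EXX = 100 ksi.
Effective throat t_e = 0.707 × 0.1875 = 0.1326 in.
Total length L = 33 in; A_we = 0.1326 × 33 = 4.375 in².
F_nw = 0.6 F_EXX = 0.6 × 100 = 60 ksi.
R_n = 60 × 4.375 = 262.5 kips; R_n/Ω = 262.5/2.0 = 131.2 kips.

R_n/Ω ≈ 131 kips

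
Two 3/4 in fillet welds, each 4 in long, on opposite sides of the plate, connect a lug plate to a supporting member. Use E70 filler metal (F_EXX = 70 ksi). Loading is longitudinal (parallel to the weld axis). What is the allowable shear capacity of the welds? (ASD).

R_n/Ω ≈ 89.1 kips

Effective throat t_e = 0.707 × 0.75 = 0.5302 in.
Total length L = 8 in; A_we = 0.5302 × 8 = 4.242 in².
F_nw = 0.6 F_EXX = 0.6 × 70 = 42 ksi.
R_n = 42 × 4.242 = 178.2 kips; R_n/Ω = 178.2/2.0 = 89.08 kips.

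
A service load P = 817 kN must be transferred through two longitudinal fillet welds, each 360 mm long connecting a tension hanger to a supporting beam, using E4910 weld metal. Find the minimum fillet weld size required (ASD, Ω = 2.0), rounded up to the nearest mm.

E49XX → F_EXX = 490 MPa.
Total weld length L = 720 mm.
Required throat t_e = P × Ω / (0.6 F_EXX × L) = 817 × 2.0 / (0.6 × 490 × 720 × 10⁻³) = 7.719 mm.
Required leg w = t_e / 0.707 = 10.92 mm → use 11 mm.

w = 11 mm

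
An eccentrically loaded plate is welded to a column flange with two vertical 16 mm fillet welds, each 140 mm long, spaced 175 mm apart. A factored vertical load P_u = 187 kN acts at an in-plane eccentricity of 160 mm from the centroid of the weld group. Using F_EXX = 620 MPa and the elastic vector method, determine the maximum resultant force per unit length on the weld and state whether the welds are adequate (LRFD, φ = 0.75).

Total weld length L_w = 280 mm. Treat welds as unit-width lines.
Polar moment about centroid: J = 2[d³/12 + d(b/2)²] = 2[140³/12 + 140×87.5²] = 2601000 mm³.
Direct shear f_v = P/L_w = 187×10³ / 280 = 667.9 N/mm (vertical).
Torsion M = P·e = 187×10³ × 160 = 29920000 N·mm.
Critical point at (x, y) = (87.5, 70) from centroid. f_tx = M·y/J = 805.2 N/mm; f_ty = M·x/J = 1007 N/mm.
Resultant f_max = √[f_tx² + (f_v + f_ty)²] = √[805.2² + (667.9 + 1007)²] = 1858 N/mm.
Capacity per unit length: φr_n = 0.75 × 0.6 × 620 × (0.707 × 16) = 3156 N/mm.
1858 ≤ 3156 → adequate.

f_max ≈ 1860 N/mm; adequate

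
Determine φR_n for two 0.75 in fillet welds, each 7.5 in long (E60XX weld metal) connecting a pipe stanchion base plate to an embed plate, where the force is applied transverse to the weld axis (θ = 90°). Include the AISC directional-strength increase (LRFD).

φR_n ≈ 322 kips

E60XX → F_EXX = 60 ksi.
t_e = 0.707 × 0.75 = 0.5302 in; A_we = 0.5302 × 15 = 7.954 in².
Directional factor: 1.0 + 0.5 sin^1.5(90°) = 1.5.
F_nw = 0.6 × 60 × 1.5 = 54 ksi.
φR_n = 0.75 × 54 × 7.954 = 322.1 kips.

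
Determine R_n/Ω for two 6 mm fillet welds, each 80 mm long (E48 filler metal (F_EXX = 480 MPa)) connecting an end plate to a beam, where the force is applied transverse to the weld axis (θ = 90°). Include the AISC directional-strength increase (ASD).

R_n/Ω ≈ 147 kN

t_e = 0.707 × 6 = 4.242 mm; A_we = 4.242 × 160 = 678.7 mm².
Directional factor: 1.0 + 0.5 sin^1.5(90°) = 1.5.
F_nw = 0.6 × 480 × 1.5 = 432 MPa.
R_n/Ω = (432 × 678.7) / 2.0 × 10⁻³ = 146.6 kN.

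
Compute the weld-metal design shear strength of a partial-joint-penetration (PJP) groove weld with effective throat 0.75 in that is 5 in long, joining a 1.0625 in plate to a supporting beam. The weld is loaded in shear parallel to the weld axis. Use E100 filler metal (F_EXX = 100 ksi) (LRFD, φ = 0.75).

φR_n ≈ 169 kip

Effective throat (given) t_e = 0.75 in.
A_we = 0.75 × 5 = 3.75 in².
F_nw = 0.6 F_EXX = 60 ksi.
φR_n = 0.75 × 60 × 3.75 = 168.8 kip.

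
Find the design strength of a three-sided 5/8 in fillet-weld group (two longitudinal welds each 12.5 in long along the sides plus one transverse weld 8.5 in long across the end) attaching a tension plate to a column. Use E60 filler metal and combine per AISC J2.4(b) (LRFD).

E60XX → F_EXX = 60 ksi.
t_e = 0.707 × 0.625 = 0.4419 in.
R_nwl = 0.6 × 60 × 0.4419 × 25 = 397.7 kips (longitudinal, 2 welds).
R_nwt = 0.6 × 60 × 0.4419 × 8.5 = 135.2 kips (transverse, base value).
(i) R_nwl + R_nwt = 532.9 kips; (ii) 0.85 R_nwl + 1.5 R_nwt = 540.9 kips.
R_n = max = 540.9 kips [governs: (ii)]; φR_n = 405.6 kips.

φR_n ≈ 406 kips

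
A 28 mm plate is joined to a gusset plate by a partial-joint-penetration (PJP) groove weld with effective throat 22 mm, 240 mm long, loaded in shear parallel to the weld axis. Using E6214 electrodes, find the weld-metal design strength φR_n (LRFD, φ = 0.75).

φR_n ≈ 1470 kN

E62XX → F_EXX = 620 MPa.
Effective throat (given) t_e = 22 mm.
A_we = 22 × 240 = 5280 mm².
F_nw = 0.6 F_EXX = 372 MPa.
φR_n = 0.75 × 372 × 5280 × 10⁻³ = 1473 kN.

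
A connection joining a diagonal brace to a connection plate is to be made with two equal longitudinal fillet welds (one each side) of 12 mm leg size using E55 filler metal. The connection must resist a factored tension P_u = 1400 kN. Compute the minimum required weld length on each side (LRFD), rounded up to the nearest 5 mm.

E55XX → F_EXX = 550 MPa.
Throat t_e = 0.707 × 12 = 8.484 mm.
φr_n = 0.75 × 0.6 × 550 × 8.484 × 10⁻³ = 2.1 kN/mm.
L_req = P_u / φr_n = 1400 / 2.1 = 666.7 mm total.
Per side: 666.7 / 2 = 333.4 mm.
Round up → use L = 335 mm on each side.

L = 335 mm on each side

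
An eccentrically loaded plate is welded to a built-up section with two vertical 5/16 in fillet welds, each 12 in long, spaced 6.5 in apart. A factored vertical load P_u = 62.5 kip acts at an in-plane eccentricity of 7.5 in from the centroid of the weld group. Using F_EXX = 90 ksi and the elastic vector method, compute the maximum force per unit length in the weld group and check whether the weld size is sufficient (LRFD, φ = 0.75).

Total weld length L_w = 24 in. Treat welds as unit-width lines.
Polar moment about centroid: J = 2[d³/12 + d(b/2)²] = 2[12³/12 + 12×3.25²] = 541.5 in³.
Direct shear f_v = P/L_w = 62.5 / 24 = 2.604 kip/in (vertical).
Torsion M = P·e = 62.5 × 7.5 = 468.75 kip·in.
Critical point at (x, y) = (3.25, 6) from centroid. f_tx = M·y/J = 5.194 kip/in; f_ty = M·x/J = 2.813 kip/in.
Resultant f_max = √[f_tx² + (f_v + f_ty)²] = √[5.194² + (2.604 + 2.813)²] = 7.505 kip/in.
Capacity per unit length: φr_n = 0.75 × 0.6 × 90 × (0.707 × 0.3125) = 8.948 kip/in.
7.505 ≤ 8.948 → adequate.

f_max ≈ 7.51 kip/in; adequate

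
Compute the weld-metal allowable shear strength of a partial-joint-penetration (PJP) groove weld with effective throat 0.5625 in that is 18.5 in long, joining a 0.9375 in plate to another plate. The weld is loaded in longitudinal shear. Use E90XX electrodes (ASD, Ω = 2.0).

R_n/Ω ≈ 281 kip

E90XX → F_EXX = 90 ksi.
Effective throat (given) t_e = 0.5625 in.
A_we = 0.5625 × 18.5 = 10.41 in².
F_nw = 0.6 F_EXX = 54 ksi.
R_n/Ω = (54 × 10.41) / 2.0 = 281 kip.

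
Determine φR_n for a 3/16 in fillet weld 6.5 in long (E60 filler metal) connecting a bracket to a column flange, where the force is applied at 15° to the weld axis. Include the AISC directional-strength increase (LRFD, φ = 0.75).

E60XX → F_EXX = 60 ksi.
t_e = 0.707 × 0.1875 = 0.1326 in; A_we = 0.1326 × 6.5 = 0.8617 in².
Directional factor: 1.0 + 0.5 sin^1.5(15°) = 1.066.
F_nw = 0.6 × 60 × 1.066 = 38.37 ksi.
φR_n = 0.75 × 38.37 × 0.8617 = 24.8 kips.

φR_n ≈ 24.8 kips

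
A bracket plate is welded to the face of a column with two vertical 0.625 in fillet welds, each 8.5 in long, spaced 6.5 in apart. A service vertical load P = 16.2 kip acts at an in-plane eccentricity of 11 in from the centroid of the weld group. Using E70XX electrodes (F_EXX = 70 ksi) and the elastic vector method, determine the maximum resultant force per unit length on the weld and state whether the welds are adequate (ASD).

Total weld length L_w = 17 in. Treat welds as unit-width lines.
Polar moment about centroid: J = 2[d³/12 + d(b/2)²] = 2[8.5³/12 + 8.5×3.25²] = 281.9 in³.
Direct shear f_v = P/L_w = 16.2 / 17 = 0.9529 kip/in (vertical).
Torsion M = P·e = 16.2 × 11 = 178.2 kip·in.
Critical point at (x, y) = (3.25, 4.25) from centroid. f_tx = M·y/J = 2.686 kip/in; f_ty = M·x/J = 2.054 kip/in.
Resultant f_max = √[f_tx² + (f_v + f_ty)²] = √[2.686² + (0.9529 + 2.054)²] = 4.032 kip/in.
Capacity per unit length: r_n/Ω = (1/2.0) × 0.6 × 70 × (0.707 × 0.625) = 9.279 kip/in.
4.032 ≤ 9.279 → adequate.

f_max ≈ 4.03 kip/in; adequate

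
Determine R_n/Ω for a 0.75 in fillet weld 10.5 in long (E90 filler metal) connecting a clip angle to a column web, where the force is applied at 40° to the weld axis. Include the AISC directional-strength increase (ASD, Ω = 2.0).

E90XX → F_EXX = 90 ksi.
t_e = 0.707 × 0.75 = 0.5302 in; A_we = 0.5302 × 10.5 = 5.568 in².
Directional factor: 1.0 + 0.5 sin^1.5(40°) = 1.258.
F_nw = 0.6 × 90 × 1.258 = 67.91 ksi.
R_n/Ω = (67.91 × 5.568) / 2.0 = 189.1 kip.

R_n/Ω ≈ 189 kip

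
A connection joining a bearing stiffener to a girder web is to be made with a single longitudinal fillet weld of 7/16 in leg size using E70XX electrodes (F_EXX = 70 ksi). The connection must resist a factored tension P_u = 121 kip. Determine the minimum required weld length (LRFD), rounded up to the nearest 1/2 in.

L = 12.5 in

Throat t_e = 0.707 × 0.4375 = 0.3093 in.
φr_n = 0.75 × 0.6 × 70 × 0.3093 = 9.743 kip/in.
L_req = P_u / φr_n = 121 / 9.743 = 12.42 in total.
Round up → use L = 12.5 in.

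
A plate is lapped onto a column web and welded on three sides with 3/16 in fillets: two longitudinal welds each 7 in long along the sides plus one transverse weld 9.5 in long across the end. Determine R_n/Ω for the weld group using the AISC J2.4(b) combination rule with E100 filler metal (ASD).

R_n/Ω ≈ 104 kip

E100XX → F_EXX = 100 ksi.
t_e = 0.707 × 0.1875 = 0.1326 in.
R_nwl = 0.6 × 100 × 0.1326 × 14 = 111.4 kip (longitudinal, 2 welds).
R_nwt = 0.6 × 100 × 0.1326 × 9.5 = 75.56 kip (transverse, base value).
(i) R_nwl + R_nwt = 186.9 kip; (ii) 0.85 R_nwl + 1.5 R_nwt = 208 kip.
R_n = max = 208 kip [governs: (ii)]; R_n/Ω = 104 kip.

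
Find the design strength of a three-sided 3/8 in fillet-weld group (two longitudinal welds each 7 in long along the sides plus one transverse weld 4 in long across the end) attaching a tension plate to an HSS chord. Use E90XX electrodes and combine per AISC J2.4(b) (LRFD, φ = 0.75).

E90XX → F_EXX = 90 ksi.
t_e = 0.707 × 0.375 = 0.2651 in.
R_nwl = 0.6 × 90 × 0.2651 × 14 = 200.4 kip (longitudinal, 2 welds).
R_nwt = 0.6 × 90 × 0.2651 × 4 = 57.27 kip (transverse, base value).
(i) R_nwl + R_nwt = 257.7 kip; (ii) 0.85 R_nwl + 1.5 R_nwt = 256.3 kip.
R_n = max = 257.7 kip [governs: (i)]; φR_n = 193.3 kip.

φR_n ≈ 193 kip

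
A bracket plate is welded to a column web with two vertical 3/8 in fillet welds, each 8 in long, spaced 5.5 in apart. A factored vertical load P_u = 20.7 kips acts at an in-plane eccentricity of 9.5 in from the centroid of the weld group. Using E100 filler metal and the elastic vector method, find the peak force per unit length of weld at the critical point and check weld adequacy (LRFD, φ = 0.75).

E100XX → F_EXX = 100 ksi.
Total weld length L_w = 16 in. Treat welds as unit-width lines.
Polar moment about centroid: J = 2[d³/12 + d(b/2)²] = 2[8³/12 + 8×2.75²] = 206.3 in³.
Direct shear f_v = P/L_w = 20.7 / 16 = 1.294 kip/in (vertical).
Torsion M = P·e = 20.7 × 9.5 = 196.65 kip·in.
Critical point at (x, y) = (2.75, 4) from centroid. f_tx = M·y/J = 3.812 kip/in; f_ty = M·x/J = 2.621 kip/in.
Resultant f_max = √[f_tx² + (f_v + f_ty)²] = √[3.812² + (1.294 + 2.621)²] = 5.464 kip/in.
Capacity per unit length: φr_n = 0.75 × 0.6 × 100 × (0.707 × 0.375) = 11.93 kip/in.
5.464 ≤ 11.93 → adequate.

f_max ≈ 5.46 kip/in; adequate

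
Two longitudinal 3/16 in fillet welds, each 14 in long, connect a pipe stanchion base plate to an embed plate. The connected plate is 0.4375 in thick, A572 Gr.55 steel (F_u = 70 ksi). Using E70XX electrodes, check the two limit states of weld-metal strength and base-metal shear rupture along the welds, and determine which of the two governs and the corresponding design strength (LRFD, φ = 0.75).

E70XX → F_EXX = 70 ksi.
t_e = 0.707 × 0.1875 = 0.1326 in; L = 28 in.
Weld metal: φR_n = 0.75 × 0.6 × 70 × 0.1326 × 28 = 116.9 kips.
Base metal (shear rupture): φR_n = 0.75 × 0.6 × 70 × 0.4375 × 28 = 385.9 kips.
Governing: weld metal.

φR_n ≈ 117 kips (weld metal governs)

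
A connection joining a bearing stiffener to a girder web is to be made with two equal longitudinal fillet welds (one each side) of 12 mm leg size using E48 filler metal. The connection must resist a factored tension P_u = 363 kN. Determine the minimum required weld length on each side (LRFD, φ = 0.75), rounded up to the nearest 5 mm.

L = 100 mm on each side

E48XX → F_EXX = 480 MPa.
Throat t_e = 0.707 × 12 = 8.484 mm.
φr_n = 0.75 × 0.6 × 480 × 8.484 × 10⁻³ = 1.833 kN/mm.
L_req = P_u / φr_n = 363 / 1.833 = 198.1 mm total.
Per side: 198.1 / 2 = 99.04 mm.
Round up → use L = 100 mm on each side.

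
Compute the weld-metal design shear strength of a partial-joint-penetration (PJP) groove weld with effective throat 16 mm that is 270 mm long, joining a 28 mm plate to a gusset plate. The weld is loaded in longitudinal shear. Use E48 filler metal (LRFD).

φR_n ≈ 933 kN

E48XX → F_EXX = 480 MPa.
Effective throat (given) t_e = 16 mm.
A_we = 16 × 270 = 4320 mm².
F_nw = 0.6 F_EXX = 288 MPa.
φR_n = 0.75 × 288 × 4320 × 10⁻³ = 933.1 kN.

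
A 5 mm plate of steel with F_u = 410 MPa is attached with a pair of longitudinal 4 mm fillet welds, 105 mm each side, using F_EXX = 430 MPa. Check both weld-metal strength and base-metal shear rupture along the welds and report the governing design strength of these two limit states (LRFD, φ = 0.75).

φR_n ≈ 115 kN (weld metal governs)

t_e = 0.707 × 4 = 2.828 mm; L = 210 mm.
Weld metal: φR_n = 0.75 × 0.6 × 430 × 2.828 × 210 × 10⁻³ = 114.9 kN.
Base metal (shear rupture): φR_n = 0.75 × 0.6 × 410 × 5 × 210 × 10⁻³ = 193.7 kN.
Governing: weld metal.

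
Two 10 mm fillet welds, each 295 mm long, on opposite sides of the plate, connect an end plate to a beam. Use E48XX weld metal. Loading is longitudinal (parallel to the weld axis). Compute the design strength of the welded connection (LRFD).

E48XX → F_EXX = 480 MPa.
Effective throat t_e = 0.707 × 10 = 7.07 mm.
Total length L = 590 mm; A_we = 7.07 × 590 = 4171 mm².
F_nw = 0.6 F_EXX = 0.6 × 480 = 288 MPa.
φR_n = 0.75 × 288 × 4171 × 10⁻³ = 901 kN.

φR_n ≈ 901 kN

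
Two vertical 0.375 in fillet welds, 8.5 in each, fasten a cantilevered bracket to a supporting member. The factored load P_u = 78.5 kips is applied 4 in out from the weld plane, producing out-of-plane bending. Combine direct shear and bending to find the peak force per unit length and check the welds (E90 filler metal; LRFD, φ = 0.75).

f_max ≈ 13.8 kip/in; NOT adequate

E90XX → F_EXX = 90 ksi.
L_w = 2 × 8.5 = 17 in; section modulus (unit throat) S = 2 × L²/6 = 24.08 in².
Direct shear f_v = P/L_w = 78.5/17 = 4.618 kip/in.
Moment M = P × e = 78.5 × 4 = 314 kip·in; bending f_b = M/S = 13.04 kip/in.
f_max = √(f_v² + f_b²) = √(4.618² + 13.04²) = 13.83 kip/in.
φr_n = 0.75 × 0.6 × 90 × (0.707 × 0.375) = 10.74 kip/in → NOT adequate.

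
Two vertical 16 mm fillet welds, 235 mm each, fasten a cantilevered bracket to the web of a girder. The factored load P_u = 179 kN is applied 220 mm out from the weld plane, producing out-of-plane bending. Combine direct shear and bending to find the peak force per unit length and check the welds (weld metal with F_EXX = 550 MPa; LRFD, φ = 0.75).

L_w = 2 × 235 = 470 mm; section modulus (unit throat) S = 2 × L²/6 = 18410 mm².
Direct shear f_v = P/L_w = 179×10³/470 = 380.9 N/mm.
Moment M = P × e = 179×10³ × 220 = 39380000 N·mm; bending f_b = M/S = 2139 N/mm.
f_max = √(f_v² + f_b²) = √(380.9² + 2139²) = 2173 N/mm.
φr_n = 0.75 × 0.6 × 550 × (0.707 × 16) = 2800 N/mm → adequate.

f_max ≈ 2170 N/mm; adequate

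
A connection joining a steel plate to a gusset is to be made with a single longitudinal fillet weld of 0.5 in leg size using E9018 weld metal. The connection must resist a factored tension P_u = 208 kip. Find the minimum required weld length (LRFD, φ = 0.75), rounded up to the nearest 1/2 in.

L = 15 in

E90XX → F_EXX = 90 ksi.
Throat t_e = 0.707 × 0.5 = 0.3535 in.
φr_n = 0.75 × 0.6 × 90 × 0.3535 = 14.32 kip/in.
L_req = P_u / φr_n = 208 / 14.32 = 14.53 in total.
Round up → use L = 15 in.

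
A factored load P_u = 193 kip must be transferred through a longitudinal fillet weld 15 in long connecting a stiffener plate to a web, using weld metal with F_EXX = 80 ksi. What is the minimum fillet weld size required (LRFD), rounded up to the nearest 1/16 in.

Total weld length L = 15 in.
Required throat t_e = P_u / (φ × 0.6 F_EXX × L) = 193 / (0.75 × 0.6 × 80 × 15) = 0.3574 in.
Required leg w = t_e / 0.707 = 0.5055 in → use 9/16 in.

w = 9/16 in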